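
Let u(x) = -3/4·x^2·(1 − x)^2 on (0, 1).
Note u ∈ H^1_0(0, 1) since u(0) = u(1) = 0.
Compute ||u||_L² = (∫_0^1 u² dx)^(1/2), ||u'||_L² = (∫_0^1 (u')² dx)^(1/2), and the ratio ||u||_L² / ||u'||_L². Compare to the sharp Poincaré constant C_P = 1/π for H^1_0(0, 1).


||u||_L² / ||u'||_L² = sqrt(3)/6 < C_P = 1/π.

u(x) = -3/4·x^2·(1 − x)^2, so u'(x) = 3*x*(x*(1 - x) - (x - 1)^2)/2.
u(x) = -3/4·x^2·(1 − x)^2 vanishes at x = 0 and x = 1, so u ∈ H^1_0(0, 1). Differentiate via the product rule and integrate the resulting polynomials term by term.
  ∫_0^1 u² dx = ∫_0^1 (9*x^8/16 - 9*x^7/4 + 27*x^6/8 - 9*x^5/4 + 9*x^4/16) dx. Term by term:
    ∫_0^1 9*x^8/16 dx = 1/16;  ∫_0^1 -9*x^7/4 dx = -9/32;  ∫_0^1 27*x^6/8 dx = 27/56;
    ∫_0^1 -9*x^5/4 dx = -3/8;  ∫_0^1 9*x^4/16 dx = 9/80.
  Sum: 1/16 − 9/32 + 27/56 − 3/8 + 9/80 = 1/1120.
  ∫_0^1 (u')² dx = ∫_0^1 (9*x^6 - 27*x^5 + 117*x^4/4 - 27*x^3/2 + 9*x^2/4) dx. Term by term:
    ∫_0^1 9*x^6 dx = 9/7;  ∫_0^1 -27*x^5 dx = -9/2;  ∫_0^1 117*x^4/4 dx = 117/20;
    ∫_0^1 -27*x^3/2 dx = -27/8;  ∫_0^1 9*x^2/4 dx = 3/4.
  Sum: 9/7 − 9/2 + 117/20 − 27/8 + 3/4 = 3/280.
∫_0^1 u² dx = 1/1120, so ||u||_L² = sqrt(70)/280.
∫_0^1 (u')² dx = 3/280, so ||u'||_L² = sqrt(210)/140.
Ratio ||u||_L² / ||u'||_L² = sqrt(3)/6.
Sharp Poincaré constant on H^1_0(0, 1) is C_P = L/π = 1/π, achieved by sin(π·x).
A polynomial bump cannot attain the sharp Poincaré constant (only the first sine eigenfunction does), so the ratio is strictly less than C_P, consistent with ||u||_L² ≤ C_P ||u'||_L².


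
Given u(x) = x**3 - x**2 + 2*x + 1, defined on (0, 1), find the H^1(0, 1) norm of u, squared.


||u||_{H^1}^2 = 1703/210

The H^1 norm (squared) on an interval (0, L) is
  ||u||_{H^1}^2 = ∫_0^L u(x)^2 dx + ∫_0^L u'(x)^2 dx.
Compute u'(x) = 3*x**2 - 2*x + 2.
Then u(x)^2 = x**6 - 2*x**5 + 5*x**4 - 2*x**3 + 2*x**2 + 4*x + 1 and u'(x)^2 = 9*x**4 - 12*x**3 + 16*x**2 - 8*x + 4.
Integrate each monomial from 0 to 1 using ∫_0^1 c·x^n dx = c·1^(n+1)/(n+1):
  ∫_0^1 u(x)^2 dx = ∫_0^1 (x^6 - 2*x^5 + 5*x^4 - 2*x^3 + 2*x^2 + 4*x + 1) dx. Term by term:
    ∫_0^1 x^6 dx = 1/7;  ∫_0^1 -2*x^5 dx = -1/3;  ∫_0^1 5*x^4 dx = 1;
    ∫_0^1 -2*x^3 dx = -1/2;  ∫_0^1 2*x^2 dx = 2/3;  ∫_0^1 4*x dx = 2;
    ∫_0^1 1 dx = 1.
  Sum: 1/7 − 1/3 + 1 − 1/2 + 2/3 + 2 + 1 = 167/42.
  ∫_0^1 u'(x)^2 dx = ∫_0^1 (9*x^4 - 12*x^3 + 16*x^2 - 8*x + 4) dx. Term by term:
    ∫_0^1 9*x^4 dx = 9/5;  ∫_0^1 -12*x^3 dx = -3;  ∫_0^1 16*x^2 dx = 16/3;
    ∫_0^1 -8*x dx = -4;  ∫_0^1 4 dx = 4.
  Sum: 9/5 − 3 + 16/3 − 4 + 4 = 62/15.
Adding: ||u||_{H^1}^2 = 167/42 + 62/15 = 1703/210.


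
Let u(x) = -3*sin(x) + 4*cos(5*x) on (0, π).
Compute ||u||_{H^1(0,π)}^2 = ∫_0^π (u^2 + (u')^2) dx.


||u||_{H^1(0,π)}^2 = 217*π

u'(x) = -20*sin(5*x) - 3*cos(x).
Expand u² and (u')² and integrate term by term on (0, π), using: for integers n ≥ 1, ∫_0^π sin²(nx) dx = ∫_0^π cos²(nx) dx = π/2; for n ≠ n', ∫_0^π sin(nx)sin(n'x) dx = ∫_0^π cos(nx)cos(n'x) dx = 0; and by product-to-sum, ∫_0^π sin(nx)cos(n'x) dx = ½∫_0^π [sin((n+n')x) + sin((n−n')x)] dx, which is 0 when n+n' is even and 2n/(n²−n'²) when n+n' is odd (it need not vanish on (0, π)).
  u² squared terms: (-3)²·∫sin(x)² dx = 9·π/2 = 9*π/2;  (4)²·∫cos(5x)² dx = 16·π/2 = 8*π.
  u² cross terms: 2·(-3)·(4)·∫sin(x)·cos(5x) dx = -24·(0) = 0.
  So ∫_0^π u² dx = 9*π/2 + 8*π + 0 = 25*π/2.
  (u')² squared terms: (-20)²·∫sin(5x)² dx = 400·π/2 = 200*π;  (-3)²·∫cos(x)² dx = 9·π/2 = 9*π/2.
  (u')² cross terms: 2·(-20)·(-3)·∫sin(5x)·cos(x) dx = 120·(0) = 0.
  So ∫_0^π (u')² dx = 200*π + 9*π/2 + 0 = 409*π/2.
||u||_{H^1}^2 = (25*π/2) + (409*π/2) = 217*π.


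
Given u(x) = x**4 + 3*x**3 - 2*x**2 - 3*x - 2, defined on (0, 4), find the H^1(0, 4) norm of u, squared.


||u||_{H^1}^2 = 7397636/45

The H^1 norm (squared) on an interval (0, L) is
  ||u||_{H^1}^2 = ∫_0^L u(x)^2 dx + ∫_0^L u'(x)^2 dx.
Compute u'(x) = 4*x**3 + 9*x**2 - 4*x - 3.
Then u(x)^2 = x**8 + 6*x**7 + 5*x**6 - 18*x**5 - 18*x**4 + 17*x**2 + 12*x + 4 and u'(x)^2 = 16*x**6 + 72*x**5 + 49*x**4 - 96*x**3 - 38*x**2 + 24*x + 9.
Integrate each monomial from 0 to 4 using ∫_0^4 c·x^n dx = c·4^(n+1)/(n+1):
  ∫_0^4 u(x)^2 dx = ∫_0^4 (x^8 + 6*x^7 + 5*x^6 - 18*x^5 - 18*x^4 + 17*x^2 + 12*x + 4) dx. Term by term:
    ∫_0^4 x^8 dx = 262144/9;  ∫_0^4 6*x^7 dx = 49152;  ∫_0^4 5*x^6 dx = 81920/7;
    ∫_0^4 -18*x^5 dx = -12288;  ∫_0^4 -18*x^4 dx = -18432/5;  ∫_0^4 17*x^2 dx = 1088/3;
    ∫_0^4 12*x dx = 96;  ∫_0^4 4 dx = 16.
  Sum: 262144/9 + 49152 + 81920/7 − 12288 − 18432/5 + 1088/3 + 96 + 16 = 23461904/315.
  ∫_0^4 u'(x)^2 dx = ∫_0^4 (16*x^6 + 72*x^5 + 49*x^4 - 96*x^3 - 38*x^2 + 24*x + 9) dx. Term by term:
    ∫_0^4 16*x^6 dx = 262144/7;  ∫_0^4 72*x^5 dx = 49152;  ∫_0^4 49*x^4 dx = 50176/5;
    ∫_0^4 -96*x^3 dx = -6144;  ∫_0^4 -38*x^2 dx = -2432/3;  ∫_0^4 24*x dx = 192;
    ∫_0^4 9 dx = 36.
  Sum: 262144/7 + 49152 + 50176/5 − 6144 − 2432/3 + 192 + 36 = 9440516/105.
Adding: ||u||_{H^1}^2 = 23461904/315 + 9440516/105 = 7397636/45.


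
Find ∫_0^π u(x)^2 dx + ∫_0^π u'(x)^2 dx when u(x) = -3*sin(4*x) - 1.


||u||_{H^1(0,π)}^2 = 155*π/2

u'(x) = -12*cos(4*x).
Expand u² and (u')² and integrate term by term on (0, π), using: for integers n ≥ 1, ∫_0^π sin²(nx) dx = ∫_0^π cos²(nx) dx = π/2; for n ≠ n', ∫_0^π sin(nx)sin(n'x) dx = ∫_0^π cos(nx)cos(n'x) dx = 0; and by product-to-sum, ∫_0^π sin(nx)cos(n'x) dx = ½∫_0^π [sin((n+n')x) + sin((n−n')x)] dx, which is 0 when n+n' is even and 2n/(n²−n'²) when n+n' is odd (it need not vanish on (0, π)). For the constant mode: ∫_0^π 1 dx = π, ∫_0^π cos(nx) dx = 0, ∫_0^π sin(nx) dx = (1−(−1)^n)/n.
  u² squared terms: (-1)²·∫1 dx = 1·π = π;  (-3)²·∫sin(4x)² dx = 9·π/2 = 9*π/2.
  u² cross terms: 2·(-1)·(-3)·∫1·sin(4x) dx = 6·(0) = 0.
  So ∫_0^π u² dx = π + 9*π/2 + 0 = 11*π/2.
  (u')² squared terms: (-12)²·∫cos(4x)² dx = 144·π/2 = 72*π.
  So ∫_0^π (u')² dx = 72*π.
||u||_{H^1}^2 = (11*π/2) + (72*π) = 155*π/2.


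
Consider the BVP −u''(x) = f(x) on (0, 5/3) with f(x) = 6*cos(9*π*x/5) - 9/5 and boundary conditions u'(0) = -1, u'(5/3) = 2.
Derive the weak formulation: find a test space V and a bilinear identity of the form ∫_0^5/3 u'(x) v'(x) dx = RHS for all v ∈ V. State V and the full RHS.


V = H^1(0, 5/3) (v unrestricted at boundary; u is determined up to an additive constant); weak form: ∫_0^5/3 u'v' dx = ∫_0^5/3 (6*cos(9*π*x/5) - 9/5) v dx + 2·v(5/3) + v(0) for all v ∈ V.

Multiply both sides by a test function v and integrate from 0 to 5/3:
  ∫_0^5/3 −u''(x) v(x) dx = ∫_0^5/3 f(x) v(x) dx.
Integrate the LHS by parts once:
  ∫_0^5/3 −u'' v dx = −[u'(x) v(x)]_0^5/3 + ∫_0^5/3 u'(x) v'(x) dx.
Thus ∫_0^5/3 u'(x) v'(x) dx = ∫_0^5/3 f(x) v(x) dx + [u'(x) v(x)]_0^5/3.
Choose V so that boundary terms are either known or forced to vanish.
u has inhomogeneous Neumann u'(0) = -1, u'(5/3) = 2. [u' v]_0^5/3 = (2)·v(5/3) − (-1)·v(0) = 2·v(5/3) + v(0). Take V = H^1(0, 5/3); boundary term becomes part of RHS.
Weak formulation: find u (satisfying any essential BC) such that ∫_0^5/3 u'(x) v'(x) dx = ∫_0^5/3 f v dx + 2·v(5/3) + v(0) for all v ∈ V (Neumann data are natural BCs: they enter the RHS as boundary terms).
Substituting f(x) = 6*cos(9*π*x/5) - 9/5, the right-hand side is ∫_0^5/3 (6*cos(9*π*x/5) - 9/5) v dx + 2·v(5/3) + v(0).
Compatibility check (pure Neumann): taking v ≡ 1 ∈ V gives 0 = ∫_0^5/3 f dx + (2) − (-1), i.e. ∫_0^5/3 f dx must equal u'(0) − u'(5/3) = -3. Indeed ∫_0^5/3 (6*cos(9*π*x/5) - 9/5) dx = -3, so the data are compatible. The solution is then unique only up to an additive constant (fix it e.g. by requiring ∫_0^5/3 u dx = 0).


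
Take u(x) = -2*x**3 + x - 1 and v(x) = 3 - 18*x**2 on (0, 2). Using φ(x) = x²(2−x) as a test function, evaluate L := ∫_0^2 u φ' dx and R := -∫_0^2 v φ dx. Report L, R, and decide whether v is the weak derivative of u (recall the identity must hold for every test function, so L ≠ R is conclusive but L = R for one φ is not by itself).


LHS = 172/15, RHS = 172/5. No, v is not the weak derivative of u.

u(x) = -2*x**3 + x - 1, classical derivative u'(x) = 1 - 6*x**2.
φ(x) = x²(2−x), so φ'(x) = x*(4 - 3*x).
Note φ(0) = φ(2) = 0, so the boundary term u·φ vanishes.
LHS = ∫_0^2 u(x) φ'(x) dx = ∫_0^2 (6*x^5 - 8*x^4 - 3*x^3 + 7*x^2 - 4*x) dx. Term by term:
  ∫_0^2 6*x^5 dx = 64;  ∫_0^2 -8*x^4 dx = -256/5;  ∫_0^2 -3*x^3 dx = -12;
  ∫_0^2 7*x^2 dx = 56/3;  ∫_0^2 -4*x dx = -8.
Sum: 64 − 256/5 − 12 + 56/3 − 8 = 172/15.
So LHS = 172/15.
∫_0^2 v(x) φ(x) dx = ∫_0^2 (18*x^5 - 36*x^4 - 3*x^3 + 6*x^2) dx. Term by term:
  ∫_0^2 18*x^5 dx = 192;  ∫_0^2 -36*x^4 dx = -1152/5;  ∫_0^2 -3*x^3 dx = -12;
  ∫_0^2 6*x^2 dx = 16.
Sum: 192 − 1152/5 − 12 + 16 = -172/5.
So RHS = -∫_0^2 v(x) φ(x) dx = 172/5.
LHS − RHS = -344/15 ≠ 0, so the identity fails.
(For a valid weak derivative the identity must hold for EVERY test function, in particular this one. The failure shows v is NOT the weak derivative of u.)
Correct weak derivative would be u'(x) = 1 - 6*x**2.


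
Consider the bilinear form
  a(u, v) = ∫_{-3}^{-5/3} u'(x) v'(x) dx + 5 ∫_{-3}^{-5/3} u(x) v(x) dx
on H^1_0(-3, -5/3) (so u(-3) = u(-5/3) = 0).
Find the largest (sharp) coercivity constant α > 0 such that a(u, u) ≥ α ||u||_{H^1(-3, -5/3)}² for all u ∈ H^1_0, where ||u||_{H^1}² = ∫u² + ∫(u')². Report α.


α = 1

Coercivity of a(·,·) on H^1_0(-3, -5/3) means a(u, u) ≥ α ||u||_{H^1}² for every u ∈ H^1_0.
The interval has length L = 4/3, and Poincaré/coercivity depend only on L. Here a(u, u) = ∫(u')² + (5)·∫u².
Here c = 5 ≥ 1, so a(u,u) = ∫(u')² + c∫u² ≥ ∫(u')² + ∫u² = ||u||_{H^1}², i.e. α = 1 works. No larger α is possible: a(u,u) ≥ α||u||_{H^1}² means (1−α)∫(u')² ≥ (α−c)∫u², and for the modes u_n = sin(nπ(x−x₀)/L) (x₀ the left endpoint) one has ∫u_n²/∫(u_n')² = (L/(nπ))² → 0, so a(u_n,u_n)/||u_n||_{H^1}² → 1. Hence the optimal constant is α = 1.
Therefore α = 1.


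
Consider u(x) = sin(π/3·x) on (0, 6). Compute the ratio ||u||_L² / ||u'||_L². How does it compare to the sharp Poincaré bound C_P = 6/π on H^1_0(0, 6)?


||u||_L² / ||u'||_L² = 3/π < C_P = 6/π.

u(x) = sin(π/3·x), so u'(x) = π*cos(π*x/3)/3.
Writing u(x) = A·sin(kπx/L) with A = 1 and k = 2, use ∫_0^L sin²(kπx/L) dx = L/2 and ∫_0^L cos²(kπx/L) dx = L/2.
u² = 1·sin²(π/3·x) and (u')² = π^2/9·cos²(π/3·x), and each of sin², cos² integrates to L/2 = 3 over (0, 6).
∫_0^6 u² dx = 3, so ||u||_L² = sqrt(3).
∫_0^6 (u')² dx = π^2/3, so ||u'||_L² = sqrt(3)*π/3.
Ratio ||u||_L² / ||u'||_L² = 3/π.
Sharp Poincaré constant on H^1_0(0, 6) is C_P = L/π = 6/π, achieved by sin(π/6·x).
This is the k = 2 harmonic; the ratio L/(kπ) is strictly less than C_P = L/π, consistent with the sharp inequality ||u||_L² ≤ C_P ||u'||_L².


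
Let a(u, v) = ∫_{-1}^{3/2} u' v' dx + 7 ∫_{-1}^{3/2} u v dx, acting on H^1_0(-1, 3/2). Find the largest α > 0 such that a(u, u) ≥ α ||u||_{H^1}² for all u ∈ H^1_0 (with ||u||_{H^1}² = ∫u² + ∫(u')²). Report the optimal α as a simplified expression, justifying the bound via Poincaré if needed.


α = 1

Coercivity of a(·,·) on H^1_0(-1, 3/2) means a(u, u) ≥ α ||u||_{H^1}² for every u ∈ H^1_0.
The interval has length L = 5/2, and Poincaré/coercivity depend only on L. Here a(u, u) = ∫(u')² + (7)·∫u².
Here c = 7 ≥ 1, so a(u,u) = ∫(u')² + c∫u² ≥ ∫(u')² + ∫u² = ||u||_{H^1}², i.e. α = 1 works. No larger α is possible: a(u,u) ≥ α||u||_{H^1}² means (1−α)∫(u')² ≥ (α−c)∫u², and for the modes u_n = sin(nπ(x−x₀)/L) (x₀ the left endpoint) one has ∫u_n²/∫(u_n')² = (L/(nπ))² → 0, so a(u_n,u_n)/||u_n||_{H^1}² → 1. Hence the optimal constant is α = 1.
Therefore α = 1.


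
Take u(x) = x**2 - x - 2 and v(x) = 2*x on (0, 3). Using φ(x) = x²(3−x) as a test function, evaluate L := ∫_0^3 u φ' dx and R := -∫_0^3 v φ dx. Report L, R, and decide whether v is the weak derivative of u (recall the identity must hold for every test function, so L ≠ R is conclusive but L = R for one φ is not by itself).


LHS = -351/20, RHS = -243/10. No, v is not the weak derivative of u.

u(x) = x**2 - x - 2, classical derivative u'(x) = 2*x - 1.
φ(x) = x²(3−x), so φ'(x) = 3*x*(2 - x).
Note φ(0) = φ(3) = 0, so the boundary term u·φ vanishes.
LHS = ∫_0^3 u(x) φ'(x) dx = ∫_0^3 (-3*x^4 + 9*x^3 - 12*x) dx. Term by term:
  ∫_0^3 -3*x^4 dx = -729/5;  ∫_0^3 9*x^3 dx = 729/4;  ∫_0^3 -12*x dx = -54.
Sum: -729/5 + 729/4 − 54 = -351/20.
So LHS = -351/20.
∫_0^3 v(x) φ(x) dx = ∫_0^3 (-2*x^4 + 6*x^3) dx. Term by term:
  ∫_0^3 -2*x^4 dx = -486/5;  ∫_0^3 6*x^3 dx = 243/2.
Sum: -486/5 + 243/2 = 243/10.
So RHS = -∫_0^3 v(x) φ(x) dx = -243/10.
LHS − RHS = 27/4 ≠ 0, so the identity fails.
(For a valid weak derivative the identity must hold for EVERY test function, in particular this one. The failure shows v is NOT the weak derivative of u.)
Correct weak derivative would be u'(x) = 2*x - 1.


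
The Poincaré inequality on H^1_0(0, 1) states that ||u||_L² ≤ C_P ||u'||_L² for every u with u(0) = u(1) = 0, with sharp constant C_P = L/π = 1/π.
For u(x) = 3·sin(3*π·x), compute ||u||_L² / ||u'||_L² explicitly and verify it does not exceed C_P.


||u||_L² / ||u'||_L² = 1/(3*π) < C_P = 1/π.

u(x) = 3·sin(3*π·x), so u'(x) = 9*π*cos(3*π*x).
Writing u(x) = A·sin(kπx/L) with A = 3 and k = 3, use ∫_0^L sin²(kπx/L) dx = L/2 and ∫_0^L cos²(kπx/L) dx = L/2.
u² = 9·sin²(3*π·x) and (u')² = 81*π^2·cos²(3*π·x), and each of sin², cos² integrates to L/2 = 1/2 over (0, 1).
∫_0^1 u² dx = 9/2, so ||u||_L² = 3*sqrt(2)/2.
∫_0^1 (u')² dx = 81*π^2/2, so ||u'||_L² = 9*sqrt(2)*π/2.
Ratio ||u||_L² / ||u'||_L² = 1/(3*π).
Sharp Poincaré constant on H^1_0(0, 1) is C_P = L/π = 1/π, achieved by sin(π·x).
This is the k = 3 harmonic; the ratio L/(kπ) is strictly less than C_P = L/π, consistent with the sharp inequality ||u||_L² ≤ C_P ||u'||_L².


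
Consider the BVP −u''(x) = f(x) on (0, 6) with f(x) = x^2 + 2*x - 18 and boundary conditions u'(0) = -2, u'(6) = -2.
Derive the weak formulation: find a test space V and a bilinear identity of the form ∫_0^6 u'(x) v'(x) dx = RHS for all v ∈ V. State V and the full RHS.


V = H^1(0, 6) (v unrestricted at boundary; u is determined up to an additive constant); weak form: ∫_0^6 u'v' dx = ∫_0^6 (x^2 + 2*x - 18) v dx − 2·v(6) + 2·v(0) for all v ∈ V.

Multiply both sides by a test function v and integrate from 0 to 6:
  ∫_0^6 −u''(x) v(x) dx = ∫_0^6 f(x) v(x) dx.
Integrate the LHS by parts once:
  ∫_0^6 −u'' v dx = −[u'(x) v(x)]_0^6 + ∫_0^6 u'(x) v'(x) dx.
Thus ∫_0^6 u'(x) v'(x) dx = ∫_0^6 f(x) v(x) dx + [u'(x) v(x)]_0^6.
Choose V so that boundary terms are either known or forced to vanish.
u has inhomogeneous Neumann u'(0) = -2, u'(6) = -2. [u' v]_0^6 = (-2)·v(6) − (-2)·v(0) = − 2·v(6) + 2·v(0). Take V = H^1(0, 6); boundary term becomes part of RHS.
Weak formulation: find u (satisfying any essential BC) such that ∫_0^6 u'(x) v'(x) dx = ∫_0^6 f v dx − 2·v(6) + 2·v(0) for all v ∈ V (Neumann data are natural BCs: they enter the RHS as boundary terms).
Substituting f(x) = x^2 + 2*x - 18, the right-hand side is ∫_0^6 (x^2 + 2*x - 18) v dx − 2·v(6) + 2·v(0).
Compatibility check (pure Neumann): taking v ≡ 1 ∈ V gives 0 = ∫_0^6 f dx + (-2) − (-2), i.e. ∫_0^6 f dx must equal u'(0) − u'(6) = 0. Indeed ∫_0^6 (x^2 + 2*x - 18) dx = 0, so the data are compatible. The solution is then unique only up to an additive constant (fix it e.g. by requiring ∫_0^6 u dx = 0).


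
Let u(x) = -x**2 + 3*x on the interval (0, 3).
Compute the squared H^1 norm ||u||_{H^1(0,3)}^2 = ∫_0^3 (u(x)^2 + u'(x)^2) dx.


||u||_{H^1}^2 = 171/10

The H^1 norm (squared) on an interval (0, L) is
  ||u||_{H^1}^2 = ∫_0^L u(x)^2 dx + ∫_0^L u'(x)^2 dx.
Compute u'(x) = 3 - 2*x.
Then u(x)^2 = x**4 - 6*x**3 + 9*x**2 and u'(x)^2 = 4*x**2 - 12*x + 9.
Integrate each monomial from 0 to 3 using ∫_0^3 c·x^n dx = c·3^(n+1)/(n+1):
  ∫_0^3 u(x)^2 dx = ∫_0^3 (x^4 - 6*x^3 + 9*x^2) dx. Term by term:
    ∫_0^3 x^4 dx = 243/5;  ∫_0^3 -6*x^3 dx = -243/2;  ∫_0^3 9*x^2 dx = 81.
  Sum: 243/5 − 243/2 + 81 = 81/10.
  ∫_0^3 u'(x)^2 dx = ∫_0^3 (4*x^2 - 12*x + 9) dx. Term by term:
    ∫_0^3 4*x^2 dx = 36;  ∫_0^3 -12*x dx = -54;  ∫_0^3 9 dx = 27.
  Sum: 36 − 54 + 27 = 9.
Adding: ||u||_{H^1}^2 = 81/10 + 9 = 171/10.


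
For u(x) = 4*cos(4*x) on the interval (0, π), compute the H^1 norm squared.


||u||_{H^1(0,π)}^2 = 136*π

u'(x) = -16*sin(4*x).
Expand u² and (u')² and integrate term by term on (0, π), using: for integers n ≥ 1, ∫_0^π sin²(nx) dx = ∫_0^π cos²(nx) dx = π/2; for n ≠ n', ∫_0^π sin(nx)sin(n'x) dx = ∫_0^π cos(nx)cos(n'x) dx = 0; and by product-to-sum, ∫_0^π sin(nx)cos(n'x) dx = ½∫_0^π [sin((n+n')x) + sin((n−n')x)] dx, which is 0 when n+n' is even and 2n/(n²−n'²) when n+n' is odd (it need not vanish on (0, π)).
  u² squared terms: (4)²·∫cos(4x)² dx = 16·π/2 = 8*π.
  So ∫_0^π u² dx = 8*π.
  (u')² squared terms: (-16)²·∫sin(4x)² dx = 256·π/2 = 128*π.
  So ∫_0^π (u')² dx = 128*π.
||u||_{H^1}^2 = (8*π) + (128*π) = 136*π.


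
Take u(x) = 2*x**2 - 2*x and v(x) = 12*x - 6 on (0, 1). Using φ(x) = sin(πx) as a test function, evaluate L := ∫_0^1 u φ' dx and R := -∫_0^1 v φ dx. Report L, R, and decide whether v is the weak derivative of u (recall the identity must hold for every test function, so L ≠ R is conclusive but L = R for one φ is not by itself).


LHS = 0, RHS = 0. No, v is not the weak derivative of u.

u(x) = 2*x**2 - 2*x, classical derivative u'(x) = 4*x - 2.
φ(x) = sin(πx), so φ'(x) = π*cos(π*x).
Note φ(0) = φ(1) = 0, so the boundary term u·φ vanishes.
LHS = ∫_0^1 u(x) φ'(x) dx = ∫_0^1 (2*π*x^2*cos(π*x) - 2*π*x*cos(π*x)) dx. Term by term:
  ∫_0^1 -2*π*x*cos(π*x) dx = 4/π;  ∫_0^1 2*π*x^2*cos(π*x) dx = -4/π.
Sum: 4/π − 4/π = 0.
So LHS = 0.
∫_0^1 v(x) φ(x) dx = ∫_0^1 (12*x*sin(π*x) - 6*sin(π*x)) dx. Term by term:
  ∫_0^1 -6*sin(π*x) dx = -12/π;  ∫_0^1 12*x*sin(π*x) dx = 12/π.
Sum: -12/π + 12/π = 0.
So RHS = -∫_0^1 v(x) φ(x) dx = 0.
LHS = RHS, so the identity holds for this particular φ. But this is necessary, not sufficient: a weak derivative must satisfy the identity for EVERY test function in C_c^∞(0, 1).
Here u is smooth, so its weak derivative equals its classical derivative u'(x) = 4*x - 2. Since v(x) = 12*x - 6 ≠ u'(x), v is NOT the weak derivative of u — the agreement for this single φ is a coincidence (the difference v − u' happens to be L²-orthogonal to this φ).


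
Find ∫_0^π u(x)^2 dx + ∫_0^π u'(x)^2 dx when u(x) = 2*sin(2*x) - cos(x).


||u||_{H^1(0,π)}^2 = -32/3 + 11*π

u'(x) = sin(x) + 4*cos(2*x).
Expand u² and (u')² and integrate term by term on (0, π), using: for integers n ≥ 1, ∫_0^π sin²(nx) dx = ∫_0^π cos²(nx) dx = π/2; for n ≠ n', ∫_0^π sin(nx)sin(n'x) dx = ∫_0^π cos(nx)cos(n'x) dx = 0; and by product-to-sum, ∫_0^π sin(nx)cos(n'x) dx = ½∫_0^π [sin((n+n')x) + sin((n−n')x)] dx, which is 0 when n+n' is even and 2n/(n²−n'²) when n+n' is odd (it need not vanish on (0, π)).
  u² squared terms: (-1)²·∫cos(x)² dx = 1·π/2 = π/2;  (2)²·∫sin(2x)² dx = 4·π/2 = 2*π.
  u² cross terms: 2·(-1)·(2)·∫cos(x)·sin(2x) dx = -4·(4/3) = -16/3.
  So ∫_0^π u² dx = π/2 + 2*π − 16/3 = -16/3 + 5*π/2.
  (u')² squared terms: (4)²·∫cos(2x)² dx = 16·π/2 = 8*π;  (1)²·∫sin(x)² dx = 1·π/2 = π/2.
  (u')² cross terms: 2·(4)·(1)·∫cos(2x)·sin(x) dx = 8·(-2/3) = -16/3.
  So ∫_0^π (u')² dx = 8*π + π/2 − 16/3 = -16/3 + 17*π/2.
||u||_{H^1}^2 = (-16/3 + 5*π/2) + (-16/3 + 17*π/2) = -32/3 + 11*π.


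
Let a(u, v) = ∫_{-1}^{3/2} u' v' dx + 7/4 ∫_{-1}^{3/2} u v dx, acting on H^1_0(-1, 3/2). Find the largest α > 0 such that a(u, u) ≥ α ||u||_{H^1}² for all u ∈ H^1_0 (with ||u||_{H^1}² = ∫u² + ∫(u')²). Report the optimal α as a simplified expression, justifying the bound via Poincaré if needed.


α = 1

Coercivity of a(·,·) on H^1_0(-1, 3/2) means a(u, u) ≥ α ||u||_{H^1}² for every u ∈ H^1_0.
The interval has length L = 5/2, and Poincaré/coercivity depend only on L. Here a(u, u) = ∫(u')² + (7/4)·∫u².
Here c = 7/4 ≥ 1, so a(u,u) = ∫(u')² + c∫u² ≥ ∫(u')² + ∫u² = ||u||_{H^1}², i.e. α = 1 works. No larger α is possible: a(u,u) ≥ α||u||_{H^1}² means (1−α)∫(u')² ≥ (α−c)∫u², and for the modes u_n = sin(nπ(x−x₀)/L) (x₀ the left endpoint) one has ∫u_n²/∫(u_n')² = (L/(nπ))² → 0, so a(u_n,u_n)/||u_n||_{H^1}² → 1. Hence the optimal constant is α = 1.
Therefore α = 1.


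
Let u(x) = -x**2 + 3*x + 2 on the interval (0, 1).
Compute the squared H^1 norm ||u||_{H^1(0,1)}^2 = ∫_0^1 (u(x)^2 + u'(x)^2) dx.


||u||_{H^1}^2 = 147/10

The H^1 norm (squared) on an interval (0, L) is
  ||u||_{H^1}^2 = ∫_0^L u(x)^2 dx + ∫_0^L u'(x)^2 dx.
Compute u'(x) = 3 - 2*x.
Then u(x)^2 = x**4 - 6*x**3 + 5*x**2 + 12*x + 4 and u'(x)^2 = 4*x**2 - 12*x + 9.
Integrate each monomial from 0 to 1 using ∫_0^1 c·x^n dx = c·1^(n+1)/(n+1):
  ∫_0^1 u(x)^2 dx = ∫_0^1 (x^4 - 6*x^3 + 5*x^2 + 12*x + 4) dx. Term by term:
    ∫_0^1 x^4 dx = 1/5;  ∫_0^1 -6*x^3 dx = -3/2;  ∫_0^1 5*x^2 dx = 5/3;
    ∫_0^1 12*x dx = 6;  ∫_0^1 4 dx = 4.
  Sum: 1/5 − 3/2 + 5/3 + 6 + 4 = 311/30.
  ∫_0^1 u'(x)^2 dx = ∫_0^1 (4*x^2 - 12*x + 9) dx. Term by term:
    ∫_0^1 4*x^2 dx = 4/3;  ∫_0^1 -12*x dx = -6;  ∫_0^1 9 dx = 9.
  Sum: 4/3 − 6 + 9 = 13/3.
Adding: ||u||_{H^1}^2 = 311/30 + 13/3 = 147/10.


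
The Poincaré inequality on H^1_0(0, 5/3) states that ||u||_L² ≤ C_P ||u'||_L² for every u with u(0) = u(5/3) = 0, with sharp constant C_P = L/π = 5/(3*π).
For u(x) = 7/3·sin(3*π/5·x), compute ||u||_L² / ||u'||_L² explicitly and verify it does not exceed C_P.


||u||_L² / ||u'||_L² = 5/(3*π) = C_P.

u(x) = 7/3·sin(3*π/5·x), so u'(x) = 7*π*cos(3*π*x/5)/5.
Writing u(x) = A·sin(kπx/L) with A = 7/3 and k = 1, use ∫_0^L sin²(kπx/L) dx = L/2 and ∫_0^L cos²(kπx/L) dx = L/2.
u² = 49/9·sin²(3*π/5·x) and (u')² = 49*π^2/25·cos²(3*π/5·x), and each of sin², cos² integrates to L/2 = 5/6 over (0, 5/3).
∫_0^5/3 u² dx = 245/54, so ||u||_L² = 7*sqrt(30)/18.
∫_0^5/3 (u')² dx = 49*π^2/30, so ||u'||_L² = 7*sqrt(30)*π/30.
Ratio ||u||_L² / ||u'||_L² = 5/(3*π).
Sharp Poincaré constant on H^1_0(0, 5/3) is C_P = L/π = 5/(3*π), achieved by sin(3*π/5·x).
This is the k = 1 eigenfunction (up to amplitude), so the ratio equals the sharp Poincaré constant exactly.


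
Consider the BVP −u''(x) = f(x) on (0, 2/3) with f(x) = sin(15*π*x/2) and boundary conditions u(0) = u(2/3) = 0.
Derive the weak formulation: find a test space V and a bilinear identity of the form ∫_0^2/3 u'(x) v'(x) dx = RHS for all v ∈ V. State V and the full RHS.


V = H^1_0(0, 2/3) (so v(0) = v(2/3) = 0); weak form: ∫_0^2/3 u'v' dx = ∫_0^2/3 (sin(15*π*x/2)) v dx for all v ∈ V.

Multiply both sides by a test function v and integrate from 0 to 2/3:
  ∫_0^2/3 −u''(x) v(x) dx = ∫_0^2/3 f(x) v(x) dx.
Integrate the LHS by parts once:
  ∫_0^2/3 −u'' v dx = −[u'(x) v(x)]_0^2/3 + ∫_0^2/3 u'(x) v'(x) dx.
Thus ∫_0^2/3 u'(x) v'(x) dx = ∫_0^2/3 f(x) v(x) dx + [u'(x) v(x)]_0^2/3.
Choose V so that boundary terms are either known or forced to vanish.
u is Dirichlet: u(0) = u(2/3) = 0. Let V = H^1_0(0, 2/3); then v(0) = v(2/3) = 0, and [u' v]_0^2/3 = 0.
Weak formulation: find u (satisfying any essential BC) such that ∫_0^2/3 u'(x) v'(x) dx = ∫_0^2/3 f v dx for all v ∈ V.
Substituting f(x) = sin(15*π*x/2), the right-hand side is ∫_0^2/3 (sin(15*π*x/2)) v dx.


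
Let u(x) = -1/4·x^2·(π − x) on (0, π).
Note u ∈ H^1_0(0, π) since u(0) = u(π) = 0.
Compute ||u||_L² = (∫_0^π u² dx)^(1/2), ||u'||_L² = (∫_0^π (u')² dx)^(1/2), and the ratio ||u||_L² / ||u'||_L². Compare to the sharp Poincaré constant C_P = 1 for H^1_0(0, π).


||u||_L² / ||u'||_L² = sqrt(14)*π/14 < C_P = 1.

u(x) = -1/4·x^2·(π − x), so u'(x) = x*(3*x - 2*π)/4.
u(x) = -1/4·x^2·(π − x) vanishes at x = 0 and x = π, so u ∈ H^1_0(0, π). Differentiate via the product rule and integrate the resulting polynomials term by term.
  ∫_0^π u² dx = ∫_0^π (x^6/16 - π*x^5/8 + π^2*x^4/16) dx. Term by term:
    ∫_0^π x^6/16 dx = π^7/112;  ∫_0^π -π*x^5/8 dx = -π^7/48;  ∫_0^π π^2*x^4/16 dx = π^7/80.
  Sum: π^7/112 − π^7/48 + π^7/80 = π^7/1680.
  ∫_0^π (u')² dx = ∫_0^π (9*x^4/16 - 3*π*x^3/4 + π^2*x^2/4) dx. Term by term:
    ∫_0^π 9*x^4/16 dx = 9*π^5/80;  ∫_0^π -3*π*x^3/4 dx = -3*π^5/16;  ∫_0^π π^2*x^2/4 dx = π^5/12.
  Sum: 9*π^5/80 − 3*π^5/16 + π^5/12 = π^5/120.
∫_0^π u² dx = π^7/1680, so ||u||_L² = sqrt(105)*π^(7/2)/420.
∫_0^π (u')² dx = π^5/120, so ||u'||_L² = sqrt(30)*π^(5/2)/60.
Ratio ||u||_L² / ||u'||_L² = sqrt(14)*π/14.
Sharp Poincaré constant on H^1_0(0, π) is C_P = L/π = 1, achieved by sin(x).
A polynomial bump cannot attain the sharp Poincaré constant (only the first sine eigenfunction does), so the ratio is strictly less than C_P, consistent with ||u||_L² ≤ C_P ||u'||_L².


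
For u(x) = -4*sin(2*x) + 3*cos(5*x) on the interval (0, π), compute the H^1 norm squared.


||u||_{H^1(0,π)}^2 = 832/7 + 157*π

u'(x) = -15*sin(5*x) - 8*cos(2*x).
Expand u² and (u')² and integrate term by term on (0, π), using: for integers n ≥ 1, ∫_0^π sin²(nx) dx = ∫_0^π cos²(nx) dx = π/2; for n ≠ n', ∫_0^π sin(nx)sin(n'x) dx = ∫_0^π cos(nx)cos(n'x) dx = 0; and by product-to-sum, ∫_0^π sin(nx)cos(n'x) dx = ½∫_0^π [sin((n+n')x) + sin((n−n')x)] dx, which is 0 when n+n' is even and 2n/(n²−n'²) when n+n' is odd (it need not vanish on (0, π)).
  u² squared terms: (-4)²·∫sin(2x)² dx = 16·π/2 = 8*π;  (3)²·∫cos(5x)² dx = 9·π/2 = 9*π/2.
  u² cross terms: 2·(-4)·(3)·∫sin(2x)·cos(5x) dx = -24·(-4/21) = 32/7.
  So ∫_0^π u² dx = 8*π + 9*π/2 + 32/7 = 32/7 + 25*π/2.
  (u')² squared terms: (-15)²·∫sin(5x)² dx = 225·π/2 = 225*π/2;  (-8)²·∫cos(2x)² dx = 64·π/2 = 32*π.
  (u')² cross terms: 2·(-15)·(-8)·∫sin(5x)·cos(2x) dx = 240·(10/21) = 800/7.
  So ∫_0^π (u')² dx = 225*π/2 + 32*π + 800/7 = 800/7 + 289*π/2.
||u||_{H^1}^2 = (32/7 + 25*π/2) + (800/7 + 289*π/2) = 832/7 + 157*π.


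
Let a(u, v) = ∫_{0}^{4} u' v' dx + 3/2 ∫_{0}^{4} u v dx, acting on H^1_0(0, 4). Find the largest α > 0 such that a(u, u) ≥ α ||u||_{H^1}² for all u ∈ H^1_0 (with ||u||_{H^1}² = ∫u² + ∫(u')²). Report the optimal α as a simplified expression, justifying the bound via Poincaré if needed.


α = 1

Coercivity of a(·,·) on H^1_0(0, 4) means a(u, u) ≥ α ||u||_{H^1}² for every u ∈ H^1_0.
The interval has length L = 4, and Poincaré/coercivity depend only on L. Here a(u, u) = ∫(u')² + (3/2)·∫u².
Here c = 3/2 ≥ 1, so a(u,u) = ∫(u')² + c∫u² ≥ ∫(u')² + ∫u² = ||u||_{H^1}², i.e. α = 1 works. No larger α is possible: a(u,u) ≥ α||u||_{H^1}² means (1−α)∫(u')² ≥ (α−c)∫u², and for the modes u_n = sin(nπ(x−x₀)/L) (x₀ the left endpoint) one has ∫u_n²/∫(u_n')² = (L/(nπ))² → 0, so a(u_n,u_n)/||u_n||_{H^1}² → 1. Hence the optimal constant is α = 1.
Therefore α = 1.


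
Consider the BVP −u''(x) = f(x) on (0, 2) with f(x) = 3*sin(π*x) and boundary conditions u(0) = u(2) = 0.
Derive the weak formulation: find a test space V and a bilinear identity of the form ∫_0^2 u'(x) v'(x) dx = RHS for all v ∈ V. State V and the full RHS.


V = H^1_0(0, 2) (so v(0) = v(2) = 0); weak form: ∫_0^2 u'v' dx = ∫_0^2 (3*sin(π*x)) v dx for all v ∈ V.

Multiply both sides by a test function v and integrate from 0 to 2:
  ∫_0^2 −u''(x) v(x) dx = ∫_0^2 f(x) v(x) dx.
Integrate the LHS by parts once:
  ∫_0^2 −u'' v dx = −[u'(x) v(x)]_0^2 + ∫_0^2 u'(x) v'(x) dx.
Thus ∫_0^2 u'(x) v'(x) dx = ∫_0^2 f(x) v(x) dx + [u'(x) v(x)]_0^2.
Choose V so that boundary terms are either known or forced to vanish.
u is Dirichlet: u(0) = u(2) = 0. Let V = H^1_0(0, 2); then v(0) = v(2) = 0, and [u' v]_0^2 = 0.
Weak formulation: find u (satisfying any essential BC) such that ∫_0^2 u'(x) v'(x) dx = ∫_0^2 f v dx for all v ∈ V.
Substituting f(x) = 3*sin(π*x), the right-hand side is ∫_0^2 (3*sin(π*x)) v dx.


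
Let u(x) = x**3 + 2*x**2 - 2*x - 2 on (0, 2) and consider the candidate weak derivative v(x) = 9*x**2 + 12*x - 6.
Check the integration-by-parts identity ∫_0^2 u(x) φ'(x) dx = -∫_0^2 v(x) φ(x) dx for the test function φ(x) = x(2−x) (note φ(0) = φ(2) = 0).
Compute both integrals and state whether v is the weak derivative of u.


LHS = -112/15, RHS = -112/5. No, v is not the weak derivative of u.

u(x) = x**3 + 2*x**2 - 2*x - 2, classical derivative u'(x) = 3*x**2 + 4*x - 2.
φ(x) = x(2−x), so φ'(x) = 2 - 2*x.
Note φ(0) = φ(2) = 0, so the boundary term u·φ vanishes.
LHS = ∫_0^2 u(x) φ'(x) dx = ∫_0^2 (-2*x^4 - 2*x^3 + 8*x^2 - 4) dx. Term by term:
  ∫_0^2 -2*x^4 dx = -64/5;  ∫_0^2 -2*x^3 dx = -8;  ∫_0^2 8*x^2 dx = 64/3;
  ∫_0^2 -4 dx = -8.
Sum: -64/5 − 8 + 64/3 − 8 = -112/15.
So LHS = -112/15.
∫_0^2 v(x) φ(x) dx = ∫_0^2 (-9*x^4 + 6*x^3 + 30*x^2 - 12*x) dx. Term by term:
  ∫_0^2 -9*x^4 dx = -288/5;  ∫_0^2 6*x^3 dx = 24;  ∫_0^2 30*x^2 dx = 80;
  ∫_0^2 -12*x dx = -24.
Sum: -288/5 + 24 + 80 − 24 = 112/5.
So RHS = -∫_0^2 v(x) φ(x) dx = -112/5.
LHS − RHS = 224/15 ≠ 0, so the identity fails.
(For a valid weak derivative the identity must hold for EVERY test function, in particular this one. The failure shows v is NOT the weak derivative of u.)
Correct weak derivative would be u'(x) = 3*x**2 + 4*x - 2.


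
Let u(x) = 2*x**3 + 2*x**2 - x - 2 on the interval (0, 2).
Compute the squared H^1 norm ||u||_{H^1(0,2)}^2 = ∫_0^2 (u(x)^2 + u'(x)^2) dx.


||u||_{H^1}^2 = 55322/105

The H^1 norm (squared) on an interval (0, L) is
  ||u||_{H^1}^2 = ∫_0^L u(x)^2 dx + ∫_0^L u'(x)^2 dx.
Compute u'(x) = 6*x**2 + 4*x - 1.
Then u(x)^2 = 4*x**6 + 8*x**5 - 12*x**3 - 7*x**2 + 4*x + 4 and u'(x)^2 = 36*x**4 + 48*x**3 + 4*x**2 - 8*x + 1.
Integrate each monomial from 0 to 2 using ∫_0^2 c·x^n dx = c·2^(n+1)/(n+1):
  ∫_0^2 u(x)^2 dx = ∫_0^2 (4*x^6 + 8*x^5 - 12*x^3 - 7*x^2 + 4*x + 4) dx. Term by term:
    ∫_0^2 4*x^6 dx = 512/7;  ∫_0^2 8*x^5 dx = 256/3;  ∫_0^2 -12*x^3 dx = -48;
    ∫_0^2 -7*x^2 dx = -56/3;  ∫_0^2 4*x dx = 8;  ∫_0^2 4 dx = 8.
  Sum: 512/7 + 256/3 − 48 − 56/3 + 8 + 8 = 2264/21.
  ∫_0^2 u'(x)^2 dx = ∫_0^2 (36*x^4 + 48*x^3 + 4*x^2 - 8*x + 1) dx. Term by term:
    ∫_0^2 36*x^4 dx = 1152/5;  ∫_0^2 48*x^3 dx = 192;  ∫_0^2 4*x^2 dx = 32/3;
    ∫_0^2 -8*x dx = -16;  ∫_0^2 1 dx = 2.
  Sum: 1152/5 + 192 + 32/3 − 16 + 2 = 6286/15.
Adding: ||u||_{H^1}^2 = 2264/21 + 6286/15 = 55322/105.


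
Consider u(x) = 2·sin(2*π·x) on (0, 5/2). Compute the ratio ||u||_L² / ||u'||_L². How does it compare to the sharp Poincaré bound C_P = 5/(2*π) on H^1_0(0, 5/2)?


||u||_L² / ||u'||_L² = 1/(2*π) < C_P = 5/(2*π).

u(x) = 2·sin(2*π·x), so u'(x) = 4*π*cos(2*π*x).
Writing u(x) = A·sin(kπx/L) with A = 2 and k = 5, use ∫_0^L sin²(kπx/L) dx = L/2 and ∫_0^L cos²(kπx/L) dx = L/2.
u² = 4·sin²(2*π·x) and (u')² = 16*π^2·cos²(2*π·x), and each of sin², cos² integrates to L/2 = 5/4 over (0, 5/2).
∫_0^5/2 u² dx = 5, so ||u||_L² = sqrt(5).
∫_0^5/2 (u')² dx = 20*π^2, so ||u'||_L² = 2*sqrt(5)*π.
Ratio ||u||_L² / ||u'||_L² = 1/(2*π).
Sharp Poincaré constant on H^1_0(0, 5/2) is C_P = L/π = 5/(2*π), achieved by sin(2*π/5·x).
This is the k = 5 harmonic; the ratio L/(kπ) is strictly less than C_P = L/π, consistent with the sharp inequality ||u||_L² ≤ C_P ||u'||_L².


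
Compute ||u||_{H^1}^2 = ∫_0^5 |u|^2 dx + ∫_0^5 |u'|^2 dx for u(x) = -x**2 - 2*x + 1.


||u||_{H^1}^2 = 1575

The H^1 norm (squared) on an interval (0, L) is
  ||u||_{H^1}^2 = ∫_0^L u(x)^2 dx + ∫_0^L u'(x)^2 dx.
Compute u'(x) = -2*x - 2.
Then u(x)^2 = x**4 + 4*x**3 + 2*x**2 - 4*x + 1 and u'(x)^2 = 4*x**2 + 8*x + 4.
Integrate each monomial from 0 to 5 using ∫_0^5 c·x^n dx = c·5^(n+1)/(n+1):
  ∫_0^5 u(x)^2 dx = ∫_0^5 (x^4 + 4*x^3 + 2*x^2 - 4*x + 1) dx. Term by term:
    ∫_0^5 x^4 dx = 625;  ∫_0^5 4*x^3 dx = 625;  ∫_0^5 2*x^2 dx = 250/3;
    ∫_0^5 -4*x dx = -50;  ∫_0^5 1 dx = 5.
  Sum: 625 + 625 + 250/3 − 50 + 5 = 3865/3.
  ∫_0^5 u'(x)^2 dx = ∫_0^5 (4*x^2 + 8*x + 4) dx. Term by term:
    ∫_0^5 4*x^2 dx = 500/3;  ∫_0^5 8*x dx = 100;  ∫_0^5 4 dx = 20.
  Sum: 500/3 + 100 + 20 = 860/3.
Adding: ||u||_{H^1}^2 = 3865/3 + 860/3 = 1575.


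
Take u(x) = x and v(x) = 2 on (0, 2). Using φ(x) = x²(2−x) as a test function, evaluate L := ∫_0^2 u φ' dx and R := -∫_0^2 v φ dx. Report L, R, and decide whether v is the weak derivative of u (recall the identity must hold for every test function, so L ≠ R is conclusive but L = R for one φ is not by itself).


LHS = -4/3, RHS = -8/3. No, v is not the weak derivative of u.

u(x) = x, classical derivative u'(x) = 1.
φ(x) = x²(2−x), so φ'(x) = x*(4 - 3*x).
Note φ(0) = φ(2) = 0, so the boundary term u·φ vanishes.
LHS = ∫_0^2 u(x) φ'(x) dx = ∫_0^2 (-3*x^3 + 4*x^2) dx. Term by term:
  ∫_0^2 -3*x^3 dx = -12;  ∫_0^2 4*x^2 dx = 32/3.
Sum: -12 + 32/3 = -4/3.
So LHS = -4/3.
∫_0^2 v(x) φ(x) dx = ∫_0^2 (-2*x^3 + 4*x^2) dx. Term by term:
  ∫_0^2 -2*x^3 dx = -8;  ∫_0^2 4*x^2 dx = 32/3.
Sum: -8 + 32/3 = 8/3.
So RHS = -∫_0^2 v(x) φ(x) dx = -8/3.
LHS − RHS = 4/3 ≠ 0, so the identity fails.
(For a valid weak derivative the identity must hold for EVERY test function, in particular this one. The failure shows v is NOT the weak derivative of u.)
Correct weak derivative would be u'(x) = 1.


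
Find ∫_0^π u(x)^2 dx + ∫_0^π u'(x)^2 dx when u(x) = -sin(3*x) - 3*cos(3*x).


||u||_{H^1(0,π)}^2 = 50*π

u'(x) = 9*sin(3*x) - 3*cos(3*x).
Expand u² and (u')² and integrate term by term on (0, π), using: for integers n ≥ 1, ∫_0^π sin²(nx) dx = ∫_0^π cos²(nx) dx = π/2; for n ≠ n', ∫_0^π sin(nx)sin(n'x) dx = ∫_0^π cos(nx)cos(n'x) dx = 0; and by product-to-sum, ∫_0^π sin(nx)cos(n'x) dx = ½∫_0^π [sin((n+n')x) + sin((n−n')x)] dx, which is 0 when n+n' is even and 2n/(n²−n'²) when n+n' is odd (it need not vanish on (0, π)).
  u² squared terms: (-1)²·∫sin(3x)² dx = 1·π/2 = π/2;  (-3)²·∫cos(3x)² dx = 9·π/2 = 9*π/2.
  u² cross terms: 2·(-1)·(-3)·∫sin(3x)·cos(3x) dx = 6·(0) = 0.
  So ∫_0^π u² dx = π/2 + 9*π/2 + 0 = 5*π.
  (u')² squared terms: (-3)²·∫cos(3x)² dx = 9·π/2 = 9*π/2;  (9)²·∫sin(3x)² dx = 81·π/2 = 81*π/2.
  (u')² cross terms: 2·(-3)·(9)·∫cos(3x)·sin(3x) dx = -54·(0) = 0.
  So ∫_0^π (u')² dx = 9*π/2 + 81*π/2 + 0 = 45*π.
||u||_{H^1}^2 = (5*π) + (45*π) = 50*π.


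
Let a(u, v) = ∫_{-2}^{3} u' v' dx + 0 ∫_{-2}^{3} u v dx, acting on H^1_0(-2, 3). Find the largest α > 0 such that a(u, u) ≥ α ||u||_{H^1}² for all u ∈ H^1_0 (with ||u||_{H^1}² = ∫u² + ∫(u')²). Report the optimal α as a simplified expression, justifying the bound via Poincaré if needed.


α = π^2/(π^2 + 25)

Coercivity of a(·,·) on H^1_0(-2, 3) means a(u, u) ≥ α ||u||_{H^1}² for every u ∈ H^1_0.
The interval has length L = 5, and Poincaré/coercivity depend only on L. Here a(u, u) = ∫(u')² + (0)·∫u².
Here c = 0, so a(u,u) = ∫(u')² alone. The condition a(u,u) ≥ α||u||_{H^1}² reads (1−α)∫(u')² ≥ (α−c)∫u². Any admissible α is ≤ 1 (rapidly oscillating u have ∫u²/∫(u')² → 0), and α = 1 would force 0 ≥ (1−c)∫u², impossible since c < 1; so 1−α > 0. By the sharp Poincaré inequality on H^1_0 of an interval of length L, ∫(u')² ≥ (π/L)²∫u² with equality for the first sine mode sin(π(x−x₀)/L) (x₀ the left endpoint), so the inequality holds for all u iff (1−α)(π/L)² ≥ α − c, i.e. α ≤ ((π/L)² + c)/((π/L)² + 1) = (1 + c(L/π)²)/(1 + (L/π)²). (Direct route, valid since c ≤ 0: Poincaré gives c∫u² ≥ c(L/π)²∫(u')², so a(u,u) ≥ (1 + c(L/π)²)∫(u')², while ||u||_{H^1}² ≤ (1 + (L/π)²)∫(u')²; dividing yields the same α.) With (π/L)² = π^2/25 and c = 0, the largest admissible constant is α = ((π/L)² + c)/((π/L)² + 1).
Simplifying, α = π^2/(π^2 + 25).


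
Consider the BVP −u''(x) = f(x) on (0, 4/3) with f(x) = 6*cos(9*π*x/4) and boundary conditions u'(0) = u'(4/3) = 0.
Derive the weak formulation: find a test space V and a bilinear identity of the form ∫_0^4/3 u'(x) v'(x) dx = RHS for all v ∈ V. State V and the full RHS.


V = H^1(0, 4/3) (no boundary constraint on v; u is determined up to an additive constant); weak form: ∫_0^4/3 u'v' dx = ∫_0^4/3 (6*cos(9*π*x/4)) v dx for all v ∈ V.

Multiply both sides by a test function v and integrate from 0 to 4/3:
  ∫_0^4/3 −u''(x) v(x) dx = ∫_0^4/3 f(x) v(x) dx.
Integrate the LHS by parts once:
  ∫_0^4/3 −u'' v dx = −[u'(x) v(x)]_0^4/3 + ∫_0^4/3 u'(x) v'(x) dx.
Thus ∫_0^4/3 u'(x) v'(x) dx = ∫_0^4/3 f(x) v(x) dx + [u'(x) v(x)]_0^4/3.
Choose V so that boundary terms are either known or forced to vanish.
u has homogeneous Neumann: u'(0) = u'(4/3) = 0. So [u' v]_0^4/3 = 0·v(4/3) − 0·v(0) = 0 for any v; take V = H^1(0, 4/3).
Weak formulation: find u (satisfying any essential BC) such that ∫_0^4/3 u'(x) v'(x) dx = ∫_0^4/3 f v dx for all v ∈ V (homogeneous Neumann, so boundary terms vanish).
Substituting f(x) = 6*cos(9*π*x/4), the right-hand side is ∫_0^4/3 (6*cos(9*π*x/4)) v dx.
Compatibility check (pure Neumann): taking v ≡ 1 ∈ V gives 0 = ∫_0^4/3 f dx + (0) − (0), i.e. ∫_0^4/3 f dx must equal u'(0) − u'(4/3) = 0. Indeed ∫_0^4/3 (6*cos(9*π*x/4)) dx = 0, so the data are compatible. The solution is then unique only up to an additive constant (fix it e.g. by requiring ∫_0^4/3 u dx = 0).


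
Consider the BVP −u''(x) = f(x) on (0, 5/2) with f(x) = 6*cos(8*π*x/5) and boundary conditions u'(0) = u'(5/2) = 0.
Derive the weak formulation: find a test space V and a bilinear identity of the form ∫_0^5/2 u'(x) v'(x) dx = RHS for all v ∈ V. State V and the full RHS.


V = H^1(0, 5/2) (no boundary constraint on v; u is determined up to an additive constant); weak form: ∫_0^5/2 u'v' dx = ∫_0^5/2 (6*cos(8*π*x/5)) v dx for all v ∈ V.

Multiply both sides by a test function v and integrate from 0 to 5/2:
  ∫_0^5/2 −u''(x) v(x) dx = ∫_0^5/2 f(x) v(x) dx.
Integrate the LHS by parts once:
  ∫_0^5/2 −u'' v dx = −[u'(x) v(x)]_0^5/2 + ∫_0^5/2 u'(x) v'(x) dx.
Thus ∫_0^5/2 u'(x) v'(x) dx = ∫_0^5/2 f(x) v(x) dx + [u'(x) v(x)]_0^5/2.
Choose V so that boundary terms are either known or forced to vanish.
u has homogeneous Neumann: u'(0) = u'(5/2) = 0. So [u' v]_0^5/2 = 0·v(5/2) − 0·v(0) = 0 for any v; take V = H^1(0, 5/2).
Weak formulation: find u (satisfying any essential BC) such that ∫_0^5/2 u'(x) v'(x) dx = ∫_0^5/2 f v dx for all v ∈ V (homogeneous Neumann, so boundary terms vanish).
Substituting f(x) = 6*cos(8*π*x/5), the right-hand side is ∫_0^5/2 (6*cos(8*π*x/5)) v dx.
Compatibility check (pure Neumann): taking v ≡ 1 ∈ V gives 0 = ∫_0^5/2 f dx + (0) − (0), i.e. ∫_0^5/2 f dx must equal u'(0) − u'(5/2) = 0. Indeed ∫_0^5/2 (6*cos(8*π*x/5)) dx = 0, so the data are compatible. The solution is then unique only up to an additive constant (fix it e.g. by requiring ∫_0^5/2 u dx = 0).


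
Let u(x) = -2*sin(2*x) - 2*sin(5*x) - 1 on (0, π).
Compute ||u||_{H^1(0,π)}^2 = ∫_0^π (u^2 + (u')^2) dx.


||u||_{H^1(0,π)}^2 = 8/5 + 63*π

u'(x) = -4*cos(2*x) - 10*cos(5*x).
Expand u² and (u')² and integrate term by term on (0, π), using: for integers n ≥ 1, ∫_0^π sin²(nx) dx = ∫_0^π cos²(nx) dx = π/2; for n ≠ n', ∫_0^π sin(nx)sin(n'x) dx = ∫_0^π cos(nx)cos(n'x) dx = 0; and by product-to-sum, ∫_0^π sin(nx)cos(n'x) dx = ½∫_0^π [sin((n+n')x) + sin((n−n')x)] dx, which is 0 when n+n' is even and 2n/(n²−n'²) when n+n' is odd (it need not vanish on (0, π)). For the constant mode: ∫_0^π 1 dx = π, ∫_0^π cos(nx) dx = 0, ∫_0^π sin(nx) dx = (1−(−1)^n)/n.
  u² squared terms: (-1)²·∫1 dx = 1·π = π;  (-2)²·∫sin(2x)² dx = 4·π/2 = 2*π;  (-2)²·∫sin(5x)² dx = 4·π/2 = 2*π.
  u² cross terms: 2·(-1)·(-2)·∫1·sin(2x) dx = 4·(0) = 0;  2·(-1)·(-2)·∫1·sin(5x) dx = 4·(2/5) = 8/5;  2·(-2)·(-2)·∫sin(2x)·sin(5x) dx = 8·(0) = 0.
  So ∫_0^π u² dx = π + 2*π + 2*π + 0 + 8/5 + 0 = 8/5 + 5*π.
  (u')² squared terms: (-10)²·∫cos(5x)² dx = 100·π/2 = 50*π;  (-4)²·∫cos(2x)² dx = 16·π/2 = 8*π.
  (u')² cross terms: 2·(-10)·(-4)·∫cos(5x)·cos(2x) dx = 80·(0) = 0.
  So ∫_0^π (u')² dx = 50*π + 8*π + 0 = 58*π.
||u||_{H^1}^2 = (8/5 + 5*π) + (58*π) = 8/5 + 63*π.
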